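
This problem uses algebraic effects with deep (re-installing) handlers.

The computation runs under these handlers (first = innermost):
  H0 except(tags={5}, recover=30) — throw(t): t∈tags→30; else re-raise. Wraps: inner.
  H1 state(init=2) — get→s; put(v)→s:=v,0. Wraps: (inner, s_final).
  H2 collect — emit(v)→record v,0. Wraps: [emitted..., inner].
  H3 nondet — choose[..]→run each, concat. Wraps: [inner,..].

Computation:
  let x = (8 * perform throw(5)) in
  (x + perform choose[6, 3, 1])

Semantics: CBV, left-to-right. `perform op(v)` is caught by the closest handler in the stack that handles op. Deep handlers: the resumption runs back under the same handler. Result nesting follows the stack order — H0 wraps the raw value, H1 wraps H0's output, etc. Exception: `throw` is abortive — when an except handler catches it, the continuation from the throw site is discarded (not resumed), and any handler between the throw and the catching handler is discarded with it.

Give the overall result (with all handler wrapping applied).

Working:
throw(5) @ H0 caught ⇒ 30
H1 returns (30, 2)
H2 returns [(30, 2)]
H3 returns [[(30, 2)]]
= [[(30, 2)]]

Answer: [[(30, 2)]]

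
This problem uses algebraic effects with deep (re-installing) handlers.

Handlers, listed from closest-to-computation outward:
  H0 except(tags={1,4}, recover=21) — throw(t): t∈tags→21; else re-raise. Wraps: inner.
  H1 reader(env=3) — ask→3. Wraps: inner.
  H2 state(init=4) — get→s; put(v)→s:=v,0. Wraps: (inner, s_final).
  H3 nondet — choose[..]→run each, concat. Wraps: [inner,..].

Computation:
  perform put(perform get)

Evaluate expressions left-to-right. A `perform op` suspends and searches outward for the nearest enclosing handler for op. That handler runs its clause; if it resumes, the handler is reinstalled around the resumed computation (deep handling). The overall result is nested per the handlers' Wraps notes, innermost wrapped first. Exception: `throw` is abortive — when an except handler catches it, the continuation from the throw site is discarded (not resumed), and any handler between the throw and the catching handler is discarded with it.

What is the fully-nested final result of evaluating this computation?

Step-by-step:
get @ H2 ⇒ 4
put(4) @ H2 ⇒ s:=4
H0 returns 0
H1 returns 0
H2 returns (0, 4)
H3 returns [(0, 4)]
= [(0, 4)]

Answer: [(0, 4)]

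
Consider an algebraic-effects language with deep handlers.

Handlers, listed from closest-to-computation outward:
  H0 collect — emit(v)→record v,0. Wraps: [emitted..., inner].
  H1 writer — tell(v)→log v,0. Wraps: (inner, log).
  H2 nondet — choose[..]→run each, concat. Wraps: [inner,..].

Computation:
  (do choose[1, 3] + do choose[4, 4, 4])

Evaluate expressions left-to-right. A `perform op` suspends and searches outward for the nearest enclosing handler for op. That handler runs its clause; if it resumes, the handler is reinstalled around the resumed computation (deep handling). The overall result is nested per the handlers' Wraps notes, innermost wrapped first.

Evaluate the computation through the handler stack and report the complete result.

Answer: [([5], ()), ([5], ()), ([5], ()), ([7], ()), ([7], ()), ([7], ())]

Step-by-step:
choose[1, 3] @ H2
  branch[0] choose=1:
    choose[4, 4, 4] @ H2
      branch[0] choose=4:
        H0 returns [5]
        H1 returns ([5], ())
        H2 returns [([5], ())]
      branch[1] choose=4:
        H0 returns [5]
        H1 returns ([5], ())
        H2 returns [([5], ())]
      branch[2] choose=4:
        H0 returns [5]
        H1 returns ([5], ())
        H2 returns [([5], ())]
  branch[1] choose=3:
    choose[4, 4, 4] @ H2
      branch[0] choose=4:
        H0 returns [7]
        H1 returns ([7], ())
        H2 returns [([7], ())]
      branch[1] choose=4:
        H0 returns [7]
        H1 returns ([7], ())
        H2 returns [([7], ())]
      branch[2] choose=4:
        H0 returns [7]
        H1 returns ([7], ())
        H2 returns [([7], ())]
= [([5], ()), ([5], ()), ([5], ()), ([7], ()), ([7], ()), ([7], ())]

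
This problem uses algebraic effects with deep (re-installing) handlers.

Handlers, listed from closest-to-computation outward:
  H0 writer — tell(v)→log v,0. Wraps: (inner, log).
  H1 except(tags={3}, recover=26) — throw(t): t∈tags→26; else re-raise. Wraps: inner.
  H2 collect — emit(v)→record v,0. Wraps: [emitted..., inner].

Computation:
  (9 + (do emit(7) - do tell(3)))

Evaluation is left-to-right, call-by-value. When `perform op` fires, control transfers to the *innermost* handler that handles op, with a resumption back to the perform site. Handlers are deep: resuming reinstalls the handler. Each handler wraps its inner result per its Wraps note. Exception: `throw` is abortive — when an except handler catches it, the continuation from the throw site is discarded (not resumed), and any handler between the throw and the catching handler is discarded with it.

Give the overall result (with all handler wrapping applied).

Working:
emit(7) @ H2 ⇒ out+=7
tell(3) @ H0 ⇒ log+=3
H0 returns (9, (3))
H1 returns (9, (3))
H2 returns [7, (9, (3))]
= [7, (9, (3))]

Answer: [7, (9, (3))]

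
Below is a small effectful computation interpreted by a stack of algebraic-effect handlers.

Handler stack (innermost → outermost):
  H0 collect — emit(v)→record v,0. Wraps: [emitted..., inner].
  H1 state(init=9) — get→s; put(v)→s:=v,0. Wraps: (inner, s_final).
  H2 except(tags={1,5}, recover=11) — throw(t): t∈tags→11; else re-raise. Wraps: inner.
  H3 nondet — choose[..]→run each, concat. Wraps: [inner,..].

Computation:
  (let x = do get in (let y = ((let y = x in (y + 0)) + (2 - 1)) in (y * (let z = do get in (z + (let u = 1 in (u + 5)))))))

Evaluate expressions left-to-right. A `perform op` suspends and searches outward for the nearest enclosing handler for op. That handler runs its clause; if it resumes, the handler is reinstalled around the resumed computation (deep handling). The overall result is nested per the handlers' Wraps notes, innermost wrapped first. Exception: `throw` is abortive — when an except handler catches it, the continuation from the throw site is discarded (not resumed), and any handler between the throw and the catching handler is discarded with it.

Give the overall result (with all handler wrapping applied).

Answer: [([150], 9)]

Step-by-step:
get @ H1 ⇒ 9
get @ H1 ⇒ 9
H0 returns [150]
H1 returns ([150], 9)
H2 returns ([150], 9)
H3 returns [([150], 9)]
= [([150], 9)]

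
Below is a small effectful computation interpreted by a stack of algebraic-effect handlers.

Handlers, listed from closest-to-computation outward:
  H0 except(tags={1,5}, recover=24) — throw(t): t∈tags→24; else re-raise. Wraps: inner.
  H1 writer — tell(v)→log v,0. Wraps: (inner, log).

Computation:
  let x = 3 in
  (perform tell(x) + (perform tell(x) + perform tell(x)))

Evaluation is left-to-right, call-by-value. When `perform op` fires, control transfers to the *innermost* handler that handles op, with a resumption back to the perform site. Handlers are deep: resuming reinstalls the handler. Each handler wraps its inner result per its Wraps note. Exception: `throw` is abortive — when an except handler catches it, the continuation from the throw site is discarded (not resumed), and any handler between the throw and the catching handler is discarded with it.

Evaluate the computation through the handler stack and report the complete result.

Answer: (0, (3, 3, 3))

Evaluation trace:
tell(3) @ H1 ⇒ log+=3
tell(3) @ H1 ⇒ log+=3
tell(3) @ H1 ⇒ log+=3
H0 returns 0
H1 returns (0, (3, 3, 3))
= (0, (3, 3, 3))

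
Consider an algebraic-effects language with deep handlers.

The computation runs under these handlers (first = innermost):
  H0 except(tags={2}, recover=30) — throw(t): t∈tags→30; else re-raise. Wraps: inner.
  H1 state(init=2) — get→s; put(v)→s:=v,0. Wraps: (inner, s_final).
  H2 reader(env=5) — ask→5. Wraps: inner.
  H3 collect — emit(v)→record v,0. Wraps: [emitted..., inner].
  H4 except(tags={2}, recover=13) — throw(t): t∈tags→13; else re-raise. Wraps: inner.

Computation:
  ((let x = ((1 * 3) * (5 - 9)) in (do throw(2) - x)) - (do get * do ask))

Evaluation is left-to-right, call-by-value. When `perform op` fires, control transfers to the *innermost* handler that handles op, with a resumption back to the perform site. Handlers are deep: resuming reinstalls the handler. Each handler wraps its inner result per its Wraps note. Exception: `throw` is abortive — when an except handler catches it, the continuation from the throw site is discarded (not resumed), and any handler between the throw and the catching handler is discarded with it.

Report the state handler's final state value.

Answer: 2

Working:
throw(2) @ H0 caught ⇒ 30
H1 returns (30, 2)
H2 returns (30, 2)
H3 returns [(30, 2)]
H4 returns [(30, 2)]
= [(30, 2)]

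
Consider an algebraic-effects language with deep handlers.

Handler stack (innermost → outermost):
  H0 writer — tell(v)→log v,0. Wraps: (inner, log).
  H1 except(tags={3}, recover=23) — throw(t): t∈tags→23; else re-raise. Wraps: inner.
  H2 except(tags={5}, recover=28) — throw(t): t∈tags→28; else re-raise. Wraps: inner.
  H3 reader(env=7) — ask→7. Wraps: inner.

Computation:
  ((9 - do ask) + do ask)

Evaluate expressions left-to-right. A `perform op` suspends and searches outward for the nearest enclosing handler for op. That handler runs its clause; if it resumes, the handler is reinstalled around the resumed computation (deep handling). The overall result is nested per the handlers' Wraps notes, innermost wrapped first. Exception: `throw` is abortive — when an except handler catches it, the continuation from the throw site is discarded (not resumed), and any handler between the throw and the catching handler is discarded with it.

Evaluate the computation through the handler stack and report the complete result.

Step-by-step:
ask @ H3 ⇒ 7
ask @ H3 ⇒ 7
H0 returns (9, ())
H1 returns (9, ())
H2 returns (9, ())
H3 returns (9, ())
= (9, ())

Answer: (9, ())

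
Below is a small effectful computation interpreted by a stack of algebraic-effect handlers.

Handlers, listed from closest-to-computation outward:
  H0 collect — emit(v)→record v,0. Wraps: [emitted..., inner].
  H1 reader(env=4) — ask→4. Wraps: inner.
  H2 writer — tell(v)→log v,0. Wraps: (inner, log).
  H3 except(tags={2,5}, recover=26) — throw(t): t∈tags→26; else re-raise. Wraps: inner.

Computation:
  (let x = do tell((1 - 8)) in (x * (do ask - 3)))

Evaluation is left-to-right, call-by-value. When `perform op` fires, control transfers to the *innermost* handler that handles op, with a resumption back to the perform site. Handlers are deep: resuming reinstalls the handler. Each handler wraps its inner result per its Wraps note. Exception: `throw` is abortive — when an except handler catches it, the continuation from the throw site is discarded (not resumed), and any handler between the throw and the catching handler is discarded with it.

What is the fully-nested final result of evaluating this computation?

Answer: ([0], (-7))

Step-by-step:
tell(-7) @ H2 ⇒ log+=-7
ask @ H1 ⇒ 4
H0 returns [0]
H1 returns [0]
H2 returns ([0], (-7))
H3 returns ([0], (-7))
= ([0], (-7))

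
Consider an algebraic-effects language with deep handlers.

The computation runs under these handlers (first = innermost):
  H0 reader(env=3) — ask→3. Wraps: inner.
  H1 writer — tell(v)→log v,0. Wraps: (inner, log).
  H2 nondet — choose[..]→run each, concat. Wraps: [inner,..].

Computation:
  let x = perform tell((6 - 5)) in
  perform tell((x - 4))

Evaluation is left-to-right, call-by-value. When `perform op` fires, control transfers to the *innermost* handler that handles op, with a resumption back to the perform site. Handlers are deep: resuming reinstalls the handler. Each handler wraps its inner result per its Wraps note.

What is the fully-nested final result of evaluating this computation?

Working:
tell(1) @ H1 ⇒ log+=1
tell(-4) @ H1 ⇒ log+=-4
H0 returns 0
H1 returns (0, (1, -4))
H2 returns [(0, (1, -4))]
= [(0, (1, -4))]

Answer: [(0, (1, -4))]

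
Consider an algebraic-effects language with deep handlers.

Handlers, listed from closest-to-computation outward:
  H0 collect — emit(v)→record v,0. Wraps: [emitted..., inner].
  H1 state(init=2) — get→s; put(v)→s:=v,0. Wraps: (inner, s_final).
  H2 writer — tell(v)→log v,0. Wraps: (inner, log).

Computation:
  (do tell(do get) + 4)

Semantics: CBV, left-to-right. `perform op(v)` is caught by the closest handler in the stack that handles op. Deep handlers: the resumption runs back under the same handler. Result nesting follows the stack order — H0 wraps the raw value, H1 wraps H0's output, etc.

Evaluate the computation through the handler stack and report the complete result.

Step-by-step:
get @ H1 ⇒ 2
tell(2) @ H2 ⇒ log+=2
H0 returns [4]
H1 returns ([4], 2)
H2 returns (([4], 2), (2))
= (([4], 2), (2))

Answer: (([4], 2), (2))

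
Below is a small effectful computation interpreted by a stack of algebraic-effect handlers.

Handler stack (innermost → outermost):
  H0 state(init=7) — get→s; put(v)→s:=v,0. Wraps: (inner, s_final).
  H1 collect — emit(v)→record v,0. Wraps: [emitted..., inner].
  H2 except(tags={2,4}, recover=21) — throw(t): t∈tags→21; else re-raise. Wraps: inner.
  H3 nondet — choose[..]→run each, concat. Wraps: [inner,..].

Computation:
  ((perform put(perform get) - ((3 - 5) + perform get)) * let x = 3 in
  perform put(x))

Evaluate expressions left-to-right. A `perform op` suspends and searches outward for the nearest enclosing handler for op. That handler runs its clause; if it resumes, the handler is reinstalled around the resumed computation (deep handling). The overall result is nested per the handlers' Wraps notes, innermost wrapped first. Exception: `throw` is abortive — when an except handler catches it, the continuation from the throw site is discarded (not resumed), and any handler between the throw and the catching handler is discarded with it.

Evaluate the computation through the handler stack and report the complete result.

Working:
get @ H0 ⇒ 7
put(7) @ H0 ⇒ s:=7
get @ H0 ⇒ 7
put(3) @ H0 ⇒ s:=3
H0 returns (0, 3)
H1 returns [(0, 3)]
H2 returns [(0, 3)]
H3 returns [[(0, 3)]]
= [[(0, 3)]]

Answer: [[(0, 3)]]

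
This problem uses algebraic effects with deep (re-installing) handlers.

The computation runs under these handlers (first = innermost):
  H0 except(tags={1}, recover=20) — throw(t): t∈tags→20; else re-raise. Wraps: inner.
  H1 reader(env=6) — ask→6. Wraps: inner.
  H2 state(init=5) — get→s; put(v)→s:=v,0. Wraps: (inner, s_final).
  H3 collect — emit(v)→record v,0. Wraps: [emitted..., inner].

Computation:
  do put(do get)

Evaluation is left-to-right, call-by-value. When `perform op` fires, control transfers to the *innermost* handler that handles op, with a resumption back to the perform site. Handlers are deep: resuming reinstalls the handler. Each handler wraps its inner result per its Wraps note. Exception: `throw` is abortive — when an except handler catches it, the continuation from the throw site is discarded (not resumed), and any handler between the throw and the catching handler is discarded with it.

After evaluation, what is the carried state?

Answer: 5

Evaluation trace:
get @ H2 ⇒ 5
put(5) @ H2 ⇒ s:=5
H0 returns 0
H1 returns 0
H2 returns (0, 5)
H3 returns [(0, 5)]
= [(0, 5)]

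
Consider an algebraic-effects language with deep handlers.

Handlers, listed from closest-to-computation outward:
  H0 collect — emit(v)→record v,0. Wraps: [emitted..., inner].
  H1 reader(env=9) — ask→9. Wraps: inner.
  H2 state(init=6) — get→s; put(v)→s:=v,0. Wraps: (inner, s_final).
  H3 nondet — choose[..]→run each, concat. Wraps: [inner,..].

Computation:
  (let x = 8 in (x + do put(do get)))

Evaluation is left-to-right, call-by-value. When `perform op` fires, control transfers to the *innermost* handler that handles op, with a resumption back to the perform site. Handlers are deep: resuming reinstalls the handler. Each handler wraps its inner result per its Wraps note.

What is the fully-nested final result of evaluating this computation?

Step-by-step:
get @ H2 ⇒ 6
put(6) @ H2 ⇒ s:=6
H0 returns [8]
H1 returns [8]
H2 returns ([8], 6)
H3 returns [([8], 6)]
= [([8], 6)]

Answer: [([8], 6)]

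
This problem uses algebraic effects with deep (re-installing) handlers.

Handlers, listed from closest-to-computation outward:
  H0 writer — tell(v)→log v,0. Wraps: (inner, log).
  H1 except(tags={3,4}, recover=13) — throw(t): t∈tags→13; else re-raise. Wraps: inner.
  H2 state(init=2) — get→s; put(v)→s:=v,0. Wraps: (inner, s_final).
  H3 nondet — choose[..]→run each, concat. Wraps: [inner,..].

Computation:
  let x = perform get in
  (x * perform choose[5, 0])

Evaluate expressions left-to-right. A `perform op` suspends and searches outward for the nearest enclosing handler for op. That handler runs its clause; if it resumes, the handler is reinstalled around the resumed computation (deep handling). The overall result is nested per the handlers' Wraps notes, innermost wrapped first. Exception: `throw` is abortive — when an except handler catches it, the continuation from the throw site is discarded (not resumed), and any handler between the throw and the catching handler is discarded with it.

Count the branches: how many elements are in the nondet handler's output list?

Evaluation trace:
get @ H2 ⇒ 2
choose[5, 0] @ H3
  branch[0] choose=5:
    H0 returns (10, ())
    H1 returns (10, ())
    H2 returns ((10, ()), 2)
    H3 returns [((10, ()), 2)]
  branch[1] choose=0:
    H0 returns (0, ())
    H1 returns (0, ())
    H2 returns ((0, ()), 2)
    H3 returns [((0, ()), 2)]
= [((10, ()), 2), ((0, ()), 2)]

Answer: 2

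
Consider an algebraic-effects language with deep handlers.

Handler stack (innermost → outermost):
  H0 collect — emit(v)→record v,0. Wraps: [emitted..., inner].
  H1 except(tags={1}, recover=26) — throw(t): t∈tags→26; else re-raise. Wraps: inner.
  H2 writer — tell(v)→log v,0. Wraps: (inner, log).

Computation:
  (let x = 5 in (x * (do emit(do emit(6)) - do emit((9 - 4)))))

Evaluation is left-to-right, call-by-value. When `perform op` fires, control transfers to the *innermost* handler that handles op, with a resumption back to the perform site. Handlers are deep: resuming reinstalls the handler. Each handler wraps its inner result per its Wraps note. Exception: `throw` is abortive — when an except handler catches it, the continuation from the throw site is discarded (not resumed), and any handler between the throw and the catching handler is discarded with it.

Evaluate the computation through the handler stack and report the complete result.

Evaluation trace:
emit(6) @ H0 ⇒ out+=6
emit(0) @ H0 ⇒ out+=0
emit(5) @ H0 ⇒ out+=5
H0 returns [6, 0, 5, 0]
H1 returns [6, 0, 5, 0]
H2 returns ([6, 0, 5, 0], ())
= ([6, 0, 5, 0], ())

Answer: ([6, 0, 5, 0], ())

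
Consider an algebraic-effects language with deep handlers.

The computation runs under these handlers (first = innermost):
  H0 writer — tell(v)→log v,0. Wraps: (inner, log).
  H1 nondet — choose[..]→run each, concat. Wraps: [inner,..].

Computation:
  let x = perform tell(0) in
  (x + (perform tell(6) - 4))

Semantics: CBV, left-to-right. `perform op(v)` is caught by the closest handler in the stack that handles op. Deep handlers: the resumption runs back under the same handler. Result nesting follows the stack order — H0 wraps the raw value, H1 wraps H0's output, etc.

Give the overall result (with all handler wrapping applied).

Evaluation trace:
tell(0) @ H0 ⇒ log+=0
tell(6) @ H0 ⇒ log+=6
H0 returns (-4, (0, 6))
H1 returns [(-4, (0, 6))]
= [(-4, (0, 6))]

Answer: [(-4, (0, 6))]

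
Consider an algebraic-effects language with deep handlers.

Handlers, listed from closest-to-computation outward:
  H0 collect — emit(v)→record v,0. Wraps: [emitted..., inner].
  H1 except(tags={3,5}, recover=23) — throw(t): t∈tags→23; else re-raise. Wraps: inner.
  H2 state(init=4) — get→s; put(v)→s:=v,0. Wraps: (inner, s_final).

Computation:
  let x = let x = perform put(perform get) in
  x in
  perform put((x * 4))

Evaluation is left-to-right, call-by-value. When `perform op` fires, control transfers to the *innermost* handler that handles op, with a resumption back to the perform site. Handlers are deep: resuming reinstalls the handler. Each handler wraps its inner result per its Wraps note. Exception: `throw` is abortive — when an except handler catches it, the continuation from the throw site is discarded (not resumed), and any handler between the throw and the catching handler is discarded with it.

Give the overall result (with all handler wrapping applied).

Working:
get @ H2 ⇒ 4
put(4) @ H2 ⇒ s:=4
put(0) @ H2 ⇒ s:=0
H0 returns [0]
H1 returns [0]
H2 returns ([0], 0)
= ([0], 0)

Answer: ([0], 0)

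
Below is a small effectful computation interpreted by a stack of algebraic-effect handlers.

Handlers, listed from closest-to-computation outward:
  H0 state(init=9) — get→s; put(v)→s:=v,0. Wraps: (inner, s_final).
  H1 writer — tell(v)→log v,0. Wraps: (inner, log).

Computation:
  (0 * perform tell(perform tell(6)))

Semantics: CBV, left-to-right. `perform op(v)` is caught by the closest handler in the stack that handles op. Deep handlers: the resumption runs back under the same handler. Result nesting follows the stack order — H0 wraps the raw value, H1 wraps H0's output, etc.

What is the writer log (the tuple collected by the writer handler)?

Step-by-step:
tell(6) @ H1 ⇒ log+=6
tell(0) @ H1 ⇒ log+=0
H0 returns (0, 9)
H1 returns ((0, 9), (6, 0))
= ((0, 9), (6, 0))

Answer: (6, 0)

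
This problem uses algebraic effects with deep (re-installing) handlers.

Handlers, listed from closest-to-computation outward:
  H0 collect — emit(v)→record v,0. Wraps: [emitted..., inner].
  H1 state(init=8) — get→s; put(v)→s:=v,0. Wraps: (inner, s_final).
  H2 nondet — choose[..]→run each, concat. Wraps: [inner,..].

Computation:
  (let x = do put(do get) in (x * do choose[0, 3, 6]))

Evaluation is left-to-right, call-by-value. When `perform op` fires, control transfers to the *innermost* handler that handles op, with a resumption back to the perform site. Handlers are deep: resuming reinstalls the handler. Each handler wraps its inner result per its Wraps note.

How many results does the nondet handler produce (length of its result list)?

Answer: 3

Working:
get @ H1 ⇒ 8
put(8) @ H1 ⇒ s:=8
choose[0, 3, 6] @ H2
  branch[0] choose=0:
    H0 returns [0]
    H1 returns ([0], 8)
    H2 returns [([0], 8)]
  branch[1] choose=3:
    H0 returns [0]
    H1 returns ([0], 8)
    H2 returns [([0], 8)]
  branch[2] choose=6:
    H0 returns [0]
    H1 returns ([0], 8)
    H2 returns [([0], 8)]
= [([0], 8), ([0], 8), ([0], 8)]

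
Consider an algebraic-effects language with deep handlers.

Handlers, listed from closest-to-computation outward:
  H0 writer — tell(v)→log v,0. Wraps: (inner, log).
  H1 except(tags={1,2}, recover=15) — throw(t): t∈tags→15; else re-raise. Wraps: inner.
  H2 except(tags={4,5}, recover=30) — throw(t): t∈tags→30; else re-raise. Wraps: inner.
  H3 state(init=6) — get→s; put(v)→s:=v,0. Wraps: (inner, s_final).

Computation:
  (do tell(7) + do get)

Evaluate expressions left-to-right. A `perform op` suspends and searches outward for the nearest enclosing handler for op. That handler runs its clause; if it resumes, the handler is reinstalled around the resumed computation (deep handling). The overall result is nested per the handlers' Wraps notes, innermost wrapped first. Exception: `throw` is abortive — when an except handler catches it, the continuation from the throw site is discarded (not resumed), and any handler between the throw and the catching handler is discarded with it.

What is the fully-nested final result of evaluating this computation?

Working:
tell(7) @ H0 ⇒ log+=7
get @ H3 ⇒ 6
H0 returns (6, (7))
H1 returns (6, (7))
H2 returns (6, (7))
H3 returns ((6, (7)), 6)
= ((6, (7)), 6)

Answer: ((6, (7)), 6)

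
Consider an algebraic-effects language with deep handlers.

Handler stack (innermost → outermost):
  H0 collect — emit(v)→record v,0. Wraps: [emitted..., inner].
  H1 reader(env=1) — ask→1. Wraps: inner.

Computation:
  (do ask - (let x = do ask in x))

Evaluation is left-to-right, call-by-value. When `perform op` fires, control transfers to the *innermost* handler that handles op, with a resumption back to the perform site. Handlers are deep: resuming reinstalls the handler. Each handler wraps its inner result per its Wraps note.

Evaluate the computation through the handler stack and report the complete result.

Working:
ask @ H1 ⇒ 1
ask @ H1 ⇒ 1
H0 returns [0]
H1 returns [0]
= [0]

Answer: [0]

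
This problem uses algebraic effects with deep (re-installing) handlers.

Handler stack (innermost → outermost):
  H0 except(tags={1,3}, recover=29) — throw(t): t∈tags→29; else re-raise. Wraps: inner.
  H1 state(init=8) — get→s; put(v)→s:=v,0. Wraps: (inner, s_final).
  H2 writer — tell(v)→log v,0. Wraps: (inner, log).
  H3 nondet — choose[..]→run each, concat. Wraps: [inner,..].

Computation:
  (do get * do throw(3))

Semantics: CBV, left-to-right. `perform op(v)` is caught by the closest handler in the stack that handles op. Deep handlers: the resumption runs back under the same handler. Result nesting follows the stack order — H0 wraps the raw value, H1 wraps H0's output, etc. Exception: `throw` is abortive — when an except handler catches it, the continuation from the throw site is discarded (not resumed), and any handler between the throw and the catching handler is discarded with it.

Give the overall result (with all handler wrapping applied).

Answer: [((29, 8), ())]

Step-by-step:
get @ H1 ⇒ 8
throw(3) @ H0 caught ⇒ 29
H1 returns (29, 8)
H2 returns ((29, 8), ())
H3 returns [((29, 8), ())]
= [((29, 8), ())]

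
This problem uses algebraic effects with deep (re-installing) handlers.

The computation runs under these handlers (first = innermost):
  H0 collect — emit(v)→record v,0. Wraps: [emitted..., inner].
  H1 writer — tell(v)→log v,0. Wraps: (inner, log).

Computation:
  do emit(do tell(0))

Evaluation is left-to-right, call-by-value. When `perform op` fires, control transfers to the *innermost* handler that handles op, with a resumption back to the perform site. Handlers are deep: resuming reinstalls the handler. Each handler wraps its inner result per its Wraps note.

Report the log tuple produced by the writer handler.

Answer: (0)

Working:
tell(0) @ H1 ⇒ log+=0
emit(0) @ H0 ⇒ out+=0
H0 returns [0, 0]
H1 returns ([0, 0], (0))
= ([0, 0], (0))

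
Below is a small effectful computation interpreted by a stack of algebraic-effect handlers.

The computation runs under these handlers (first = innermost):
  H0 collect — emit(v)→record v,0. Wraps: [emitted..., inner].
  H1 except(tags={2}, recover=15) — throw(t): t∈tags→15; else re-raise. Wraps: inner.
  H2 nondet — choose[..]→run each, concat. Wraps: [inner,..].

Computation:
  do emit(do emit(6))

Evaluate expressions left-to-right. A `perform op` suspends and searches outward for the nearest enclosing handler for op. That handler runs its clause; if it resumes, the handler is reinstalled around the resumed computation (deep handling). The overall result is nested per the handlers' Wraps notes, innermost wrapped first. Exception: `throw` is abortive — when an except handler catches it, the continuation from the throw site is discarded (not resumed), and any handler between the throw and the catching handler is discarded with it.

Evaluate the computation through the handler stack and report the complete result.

Answer: [[6, 0, 0]]

Working:
emit(6) @ H0 ⇒ out+=6
emit(0) @ H0 ⇒ out+=0
H0 returns [6, 0, 0]
H1 returns [6, 0, 0]
H2 returns [[6, 0, 0]]
= [[6, 0, 0]]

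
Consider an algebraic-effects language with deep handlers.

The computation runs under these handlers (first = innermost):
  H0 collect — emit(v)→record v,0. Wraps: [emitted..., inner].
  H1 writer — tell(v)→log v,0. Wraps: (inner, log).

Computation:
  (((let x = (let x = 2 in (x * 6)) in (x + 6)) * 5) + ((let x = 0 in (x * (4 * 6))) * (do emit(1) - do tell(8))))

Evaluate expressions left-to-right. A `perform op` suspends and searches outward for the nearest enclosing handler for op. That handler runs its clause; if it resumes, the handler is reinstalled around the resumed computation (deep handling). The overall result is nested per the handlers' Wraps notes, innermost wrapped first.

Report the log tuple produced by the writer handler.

Step-by-step:
emit(1) @ H0 ⇒ out+=1
tell(8) @ H1 ⇒ log+=8
H0 returns [1, 90]
H1 returns ([1, 90], (8))
= ([1, 90], (8))

Answer: (8)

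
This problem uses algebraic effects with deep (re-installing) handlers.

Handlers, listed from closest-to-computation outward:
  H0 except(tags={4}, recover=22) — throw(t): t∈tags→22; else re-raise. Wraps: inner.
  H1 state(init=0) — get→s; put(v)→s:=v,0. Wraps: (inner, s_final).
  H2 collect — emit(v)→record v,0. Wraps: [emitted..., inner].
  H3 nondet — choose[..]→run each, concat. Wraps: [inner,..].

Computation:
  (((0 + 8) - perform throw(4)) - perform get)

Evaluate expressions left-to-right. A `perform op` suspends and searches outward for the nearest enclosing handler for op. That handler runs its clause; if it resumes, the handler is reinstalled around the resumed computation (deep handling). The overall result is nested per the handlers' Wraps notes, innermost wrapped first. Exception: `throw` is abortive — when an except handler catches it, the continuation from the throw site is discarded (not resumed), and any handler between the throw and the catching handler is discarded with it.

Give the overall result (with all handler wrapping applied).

Answer: [[(22, 0)]]

Step-by-step:
throw(4) @ H0 caught ⇒ 22
H1 returns (22, 0)
H2 returns [(22, 0)]
H3 returns [[(22, 0)]]
= [[(22, 0)]]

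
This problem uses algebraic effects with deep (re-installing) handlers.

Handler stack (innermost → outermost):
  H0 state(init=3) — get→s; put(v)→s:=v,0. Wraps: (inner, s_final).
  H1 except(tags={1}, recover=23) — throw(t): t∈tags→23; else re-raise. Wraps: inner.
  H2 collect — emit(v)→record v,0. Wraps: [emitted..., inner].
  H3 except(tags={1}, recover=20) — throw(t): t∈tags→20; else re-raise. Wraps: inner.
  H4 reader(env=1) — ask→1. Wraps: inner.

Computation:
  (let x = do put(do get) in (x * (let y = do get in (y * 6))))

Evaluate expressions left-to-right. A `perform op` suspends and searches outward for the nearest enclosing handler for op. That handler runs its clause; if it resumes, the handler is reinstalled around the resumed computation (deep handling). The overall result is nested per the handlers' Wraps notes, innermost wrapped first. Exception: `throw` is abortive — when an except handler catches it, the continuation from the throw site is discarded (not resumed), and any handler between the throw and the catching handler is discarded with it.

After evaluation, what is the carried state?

Answer: 3

Working:
get @ H0 ⇒ 3
put(3) @ H0 ⇒ s:=3
get @ H0 ⇒ 3
H0 returns (0, 3)
H1 returns (0, 3)
H2 returns [(0, 3)]
H3 returns [(0, 3)]
H4 returns [(0, 3)]
= [(0, 3)]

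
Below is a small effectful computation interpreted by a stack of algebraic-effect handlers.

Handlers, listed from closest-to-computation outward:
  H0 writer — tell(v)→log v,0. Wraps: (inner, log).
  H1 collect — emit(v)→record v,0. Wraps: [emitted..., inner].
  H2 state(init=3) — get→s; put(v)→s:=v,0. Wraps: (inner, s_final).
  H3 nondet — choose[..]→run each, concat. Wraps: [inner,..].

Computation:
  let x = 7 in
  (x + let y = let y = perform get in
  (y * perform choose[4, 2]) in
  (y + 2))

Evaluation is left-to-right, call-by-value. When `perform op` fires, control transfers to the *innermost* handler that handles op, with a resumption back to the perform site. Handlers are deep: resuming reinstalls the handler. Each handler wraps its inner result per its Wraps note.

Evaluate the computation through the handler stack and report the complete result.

Evaluation trace:
get @ H2 ⇒ 3
choose[4, 2] @ H3
  branch[0] choose=4:
    H0 returns (21, ())
    H1 returns [(21, ())]
    H2 returns ([(21, ())], 3)
    H3 returns [([(21, ())], 3)]
  branch[1] choose=2:
    H0 returns (15, ())
    H1 returns [(15, ())]
    H2 returns ([(15, ())], 3)
    H3 returns [([(15, ())], 3)]
= [([(21, ())], 3), ([(15, ())], 3)]

Answer: [([(21, ())], 3), ([(15, ())], 3)]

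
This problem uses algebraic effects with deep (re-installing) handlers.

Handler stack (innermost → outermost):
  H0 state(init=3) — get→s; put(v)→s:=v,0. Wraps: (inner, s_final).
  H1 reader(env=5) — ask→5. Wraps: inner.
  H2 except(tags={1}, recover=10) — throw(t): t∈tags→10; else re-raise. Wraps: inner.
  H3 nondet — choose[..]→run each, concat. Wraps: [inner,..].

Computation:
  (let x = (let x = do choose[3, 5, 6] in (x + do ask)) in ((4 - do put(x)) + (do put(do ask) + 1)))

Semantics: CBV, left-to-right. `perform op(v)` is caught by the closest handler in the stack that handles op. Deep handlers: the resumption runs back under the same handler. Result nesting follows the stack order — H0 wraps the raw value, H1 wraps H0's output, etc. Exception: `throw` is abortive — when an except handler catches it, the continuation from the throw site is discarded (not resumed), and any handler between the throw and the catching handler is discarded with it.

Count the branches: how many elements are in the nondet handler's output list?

Answer: 3

Step-by-step:
choose[3, 5, 6] @ H3
  branch[0] choose=3:
    ask @ H1 ⇒ 5
    put(8) @ H0 ⇒ s:=8
    ask @ H1 ⇒ 5
    put(5) @ H0 ⇒ s:=5
    H0 returns (5, 5)
    H1 returns (5, 5)
    H2 returns (5, 5)
    H3 returns [(5, 5)]
  branch[1] choose=5:
    ask @ H1 ⇒ 5
    put(10) @ H0 ⇒ s:=10
    ask @ H1 ⇒ 5
    put(5) @ H0 ⇒ s:=5
    H0 returns (5, 5)
    H1 returns (5, 5)
    H2 returns (5, 5)
    H3 returns [(5, 5)]
  branch[2] choose=6:
    ask @ H1 ⇒ 5
    put(11) @ H0 ⇒ s:=11
    ask @ H1 ⇒ 5
    put(5) @ H0 ⇒ s:=5
    H0 returns (5, 5)
    H1 returns (5, 5)
    H2 returns (5, 5)
    H3 returns [(5, 5)]
= [(5, 5), (5, 5), (5, 5)]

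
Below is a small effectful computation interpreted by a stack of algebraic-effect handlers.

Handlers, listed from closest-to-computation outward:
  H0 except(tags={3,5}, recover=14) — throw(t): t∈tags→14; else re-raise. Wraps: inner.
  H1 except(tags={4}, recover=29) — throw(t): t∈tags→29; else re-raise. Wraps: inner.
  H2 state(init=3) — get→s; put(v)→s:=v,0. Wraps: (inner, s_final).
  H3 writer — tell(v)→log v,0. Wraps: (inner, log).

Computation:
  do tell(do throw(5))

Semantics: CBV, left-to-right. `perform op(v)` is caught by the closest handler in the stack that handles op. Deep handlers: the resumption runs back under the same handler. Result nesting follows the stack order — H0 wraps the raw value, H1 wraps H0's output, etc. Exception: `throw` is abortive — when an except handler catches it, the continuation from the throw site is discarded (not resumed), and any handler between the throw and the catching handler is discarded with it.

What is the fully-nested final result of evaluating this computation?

Evaluation trace:
throw(5) @ H0 caught ⇒ 14
H1 returns 14
H2 returns (14, 3)
H3 returns ((14, 3), ())
= ((14, 3), ())

Answer: ((14, 3), ())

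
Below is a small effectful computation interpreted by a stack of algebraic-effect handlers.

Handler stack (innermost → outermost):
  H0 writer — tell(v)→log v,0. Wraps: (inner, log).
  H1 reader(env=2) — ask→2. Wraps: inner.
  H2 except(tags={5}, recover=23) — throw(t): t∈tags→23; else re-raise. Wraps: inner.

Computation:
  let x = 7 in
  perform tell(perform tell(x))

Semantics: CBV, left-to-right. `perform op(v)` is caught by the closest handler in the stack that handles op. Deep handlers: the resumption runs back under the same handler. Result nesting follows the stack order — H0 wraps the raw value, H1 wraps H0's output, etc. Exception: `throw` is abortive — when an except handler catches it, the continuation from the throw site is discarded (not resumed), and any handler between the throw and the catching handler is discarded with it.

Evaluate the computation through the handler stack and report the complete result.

Evaluation trace:
tell(7) @ H0 ⇒ log+=7
tell(0) @ H0 ⇒ log+=0
H0 returns (0, (7, 0))
H1 returns (0, (7, 0))
H2 returns (0, (7, 0))
= (0, (7, 0))

Answer: (0, (7, 0))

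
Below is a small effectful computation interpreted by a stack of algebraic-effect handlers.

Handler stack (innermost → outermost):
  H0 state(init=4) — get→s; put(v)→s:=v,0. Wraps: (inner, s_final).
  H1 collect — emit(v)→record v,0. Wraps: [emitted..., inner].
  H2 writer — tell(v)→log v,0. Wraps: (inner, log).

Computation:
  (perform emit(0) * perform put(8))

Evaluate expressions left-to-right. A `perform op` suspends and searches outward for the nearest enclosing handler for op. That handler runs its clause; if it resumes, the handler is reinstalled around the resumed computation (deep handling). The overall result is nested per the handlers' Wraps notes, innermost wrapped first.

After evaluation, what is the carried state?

Working:
emit(0) @ H1 ⇒ out+=0
put(8) @ H0 ⇒ s:=8
H0 returns (0, 8)
H1 returns [0, (0, 8)]
H2 returns ([0, (0, 8)], ())
= ([0, (0, 8)], ())

Answer: 8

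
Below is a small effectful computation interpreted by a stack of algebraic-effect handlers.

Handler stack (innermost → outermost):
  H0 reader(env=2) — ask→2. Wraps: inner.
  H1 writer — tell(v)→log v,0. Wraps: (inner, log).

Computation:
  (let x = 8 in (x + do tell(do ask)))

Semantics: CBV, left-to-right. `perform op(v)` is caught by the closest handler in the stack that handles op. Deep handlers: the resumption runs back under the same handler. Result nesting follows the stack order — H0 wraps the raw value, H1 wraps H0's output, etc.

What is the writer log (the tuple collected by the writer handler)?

Evaluation trace:
ask @ H0 ⇒ 2
tell(2) @ H1 ⇒ log+=2
H0 returns 8
H1 returns (8, (2))
= (8, (2))

Answer: (2)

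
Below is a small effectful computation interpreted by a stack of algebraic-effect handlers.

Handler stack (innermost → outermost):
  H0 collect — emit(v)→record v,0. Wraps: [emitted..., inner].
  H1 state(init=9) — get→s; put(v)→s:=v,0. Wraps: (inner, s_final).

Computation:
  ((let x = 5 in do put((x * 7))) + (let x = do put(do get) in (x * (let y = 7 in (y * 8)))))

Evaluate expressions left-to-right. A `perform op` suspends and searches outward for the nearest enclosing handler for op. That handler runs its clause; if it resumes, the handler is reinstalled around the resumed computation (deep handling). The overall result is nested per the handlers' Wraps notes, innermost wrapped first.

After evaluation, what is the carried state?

Answer: 35

Step-by-step:
put(35) @ H1 ⇒ s:=35
get @ H1 ⇒ 35
put(35) @ H1 ⇒ s:=35
H0 returns [0]
H1 returns ([0], 35)
= ([0], 35)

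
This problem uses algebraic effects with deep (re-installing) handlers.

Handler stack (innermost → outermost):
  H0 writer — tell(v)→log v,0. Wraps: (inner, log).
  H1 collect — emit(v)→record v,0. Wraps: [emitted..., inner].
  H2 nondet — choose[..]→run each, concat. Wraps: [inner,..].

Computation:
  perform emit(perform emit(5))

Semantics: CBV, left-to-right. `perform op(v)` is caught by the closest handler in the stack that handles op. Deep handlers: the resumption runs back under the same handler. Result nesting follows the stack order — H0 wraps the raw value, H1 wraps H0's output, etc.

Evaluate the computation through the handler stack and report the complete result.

Step-by-step:
emit(5) @ H1 ⇒ out+=5
emit(0) @ H1 ⇒ out+=0
H0 returns (0, ())
H1 returns [5, 0, (0, ())]
H2 returns [[5, 0, (0, ())]]
= [[5, 0, (0, ())]]

Answer: [[5, 0, (0, ())]]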